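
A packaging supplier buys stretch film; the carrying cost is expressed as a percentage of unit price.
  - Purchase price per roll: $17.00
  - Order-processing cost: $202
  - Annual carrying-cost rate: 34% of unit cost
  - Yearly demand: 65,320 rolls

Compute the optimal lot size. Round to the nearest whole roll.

2,137 rolls

H = i·C = 0.34 × $17 = $5.7800 per roll-year
Q* = √(2·D·S / H) = √(2·65,320·202 / 5.78) = √4,565,619.4 ≈ 2,136.73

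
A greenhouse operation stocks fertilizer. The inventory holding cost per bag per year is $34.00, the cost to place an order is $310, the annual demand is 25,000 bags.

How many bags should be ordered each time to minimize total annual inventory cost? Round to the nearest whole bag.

675 bags

EOQ = √(2DS/H) = √(2 × 25,000 × 310 / 34)
    = √(455,882.35) ≈ 675.19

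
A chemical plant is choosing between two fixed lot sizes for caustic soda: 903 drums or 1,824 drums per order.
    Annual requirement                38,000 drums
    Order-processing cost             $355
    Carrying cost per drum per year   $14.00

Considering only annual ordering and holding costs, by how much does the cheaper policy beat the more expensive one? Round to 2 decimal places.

TC(Q) = (D/Q)S + (Q/2)H
TC(903) = (38,000/903)×355 + (903/2)×14 = $21,260.09
TC(1,824) = (38,000/1,824)×355 + (1,824/2)×14 = $20,163.83
|ΔTC| = |$21,260.09 − $20,163.83| = $1,096.26

$1,096.26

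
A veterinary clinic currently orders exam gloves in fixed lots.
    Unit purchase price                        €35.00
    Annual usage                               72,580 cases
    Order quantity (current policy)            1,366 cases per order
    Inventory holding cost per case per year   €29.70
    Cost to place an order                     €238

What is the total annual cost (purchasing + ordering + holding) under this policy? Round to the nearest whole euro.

€2,573,231

Orders/yr = 72,580/1,366 = 53.133; ordering cost = 53.133 × €238 = €12,645.71
Average inventory = 1,366/2 = 683; holding cost = 683 × €29.7 = €20,285.10
Purchase cost = D·C = 72,580 × 35 = €2,540,300.00
Total = €12,645.71 + €20,285.10 + €2,540,300.00 = €2,573,230.81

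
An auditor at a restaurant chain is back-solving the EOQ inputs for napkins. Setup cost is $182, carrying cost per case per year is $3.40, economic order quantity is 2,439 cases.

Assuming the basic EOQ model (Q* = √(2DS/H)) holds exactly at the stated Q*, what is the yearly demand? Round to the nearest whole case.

From Q* = √(2DS/H) ⇒ Q*² = 2DS/H.
D = Q²H / (2S) = 2,439² × 3.4 / (2 × 182) = 55,564.98

55,565 cases per year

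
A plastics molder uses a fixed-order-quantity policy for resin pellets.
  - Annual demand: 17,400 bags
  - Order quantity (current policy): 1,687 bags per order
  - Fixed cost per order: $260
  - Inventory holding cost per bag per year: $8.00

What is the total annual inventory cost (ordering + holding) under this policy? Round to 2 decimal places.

Annual ordering cost = (D/Q)·S = (17,400/1,687) × 260 = $2,681.68
Annual holding cost  = (Q/2)·H = (1,687/2) × 8 = $6,748.00
Total = $2,681.68 + $6,748.00 = $9,429.68

$9,429.68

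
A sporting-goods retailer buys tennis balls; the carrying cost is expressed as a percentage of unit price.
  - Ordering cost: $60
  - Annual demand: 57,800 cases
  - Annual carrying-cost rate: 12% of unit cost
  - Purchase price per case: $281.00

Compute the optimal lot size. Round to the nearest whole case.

454 cases

Holding cost per case per year: H = 12% × $281 = $33.7200
2DS/H = 2·57,800·60/33.72 = 205,693.95
EOQ = √205,693.95 ≈ 453.53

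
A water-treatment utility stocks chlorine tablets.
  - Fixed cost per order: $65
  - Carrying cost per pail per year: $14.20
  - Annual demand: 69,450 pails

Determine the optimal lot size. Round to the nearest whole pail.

797 pails

Optimal lot size Q* = (2 × 69,450 × $65 / $14.2)^½ ≈ 797.38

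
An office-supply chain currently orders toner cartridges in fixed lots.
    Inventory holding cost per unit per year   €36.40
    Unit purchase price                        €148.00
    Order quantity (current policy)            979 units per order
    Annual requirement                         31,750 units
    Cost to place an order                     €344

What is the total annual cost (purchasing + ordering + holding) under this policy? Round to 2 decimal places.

€4,727,974.08

Ordering: D/Q × S = 31,750/979 × €344 = €11,156.28
Holding:  Q/2 × H = 979/2 × €36.4 = €17,817.80
Purchase cost = D·C = 31,750 × 148 = €4,699,000.00
Total = €11,156.28 + €17,817.80 + €4,699,000.00 = €4,727,974.08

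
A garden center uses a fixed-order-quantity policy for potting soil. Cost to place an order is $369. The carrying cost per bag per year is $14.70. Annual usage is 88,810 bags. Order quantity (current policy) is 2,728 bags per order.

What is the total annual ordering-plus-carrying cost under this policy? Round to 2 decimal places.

$32,063.59

Annual ordering cost = (D/Q)·S = (88,810/2,728) × 369 = $12,012.79
Annual holding cost  = (Q/2)·H = (2,728/2) × 14.7 = $20,050.80
Total = $12,012.79 + $20,050.80 = $32,063.59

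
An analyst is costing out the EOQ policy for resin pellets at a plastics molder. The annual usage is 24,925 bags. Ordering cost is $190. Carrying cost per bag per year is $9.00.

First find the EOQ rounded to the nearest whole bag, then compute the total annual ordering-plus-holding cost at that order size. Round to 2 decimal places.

$9,232.74

EOQ = √(2DS/H) = √(2 × 24,925 × 190 / 9)
    = √(1,052,388.89) ≈ 1,025.86 → Q = 1,026 bags
Ordering: D/Q × S = 24,925/1,026 × $190 = $4,615.74
Holding:  Q/2 × H = 1,026/2 × $9 = $4,617.00
Total = $4,615.74 + $4,617.00 = $9,232.74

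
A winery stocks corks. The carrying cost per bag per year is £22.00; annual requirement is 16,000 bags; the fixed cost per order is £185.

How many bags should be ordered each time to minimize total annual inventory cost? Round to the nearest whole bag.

519 bags

Optimal lot size Q* = (2 × 16,000 × £185 / £22)^½ ≈ 518.74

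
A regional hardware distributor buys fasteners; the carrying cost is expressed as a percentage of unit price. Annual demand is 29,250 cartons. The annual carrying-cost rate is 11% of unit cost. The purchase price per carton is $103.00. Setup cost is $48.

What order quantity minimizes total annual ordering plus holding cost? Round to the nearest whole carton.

498 cartons

H = i·C = 0.11 × $103 = $11.3300 per carton-year
Q* = √(2·D·S / H) = √(2·29,250·48 / 11.33) = √247,837.6 ≈ 497.83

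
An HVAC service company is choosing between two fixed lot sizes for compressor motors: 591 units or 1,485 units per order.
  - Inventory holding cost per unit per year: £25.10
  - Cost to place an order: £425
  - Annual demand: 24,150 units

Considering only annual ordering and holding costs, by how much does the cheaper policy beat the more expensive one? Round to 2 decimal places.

TC(Q) = (D/Q)S + (Q/2)H
TC(591) = (24,150/591)×425 + (591/2)×25.1 = £24,783.80
TC(1,485) = (24,150/1,485)×425 + (1,485/2)×25.1 = £25,548.37
|ΔTC| = |£24,783.80 − £25,548.37| = £764.56

£764.56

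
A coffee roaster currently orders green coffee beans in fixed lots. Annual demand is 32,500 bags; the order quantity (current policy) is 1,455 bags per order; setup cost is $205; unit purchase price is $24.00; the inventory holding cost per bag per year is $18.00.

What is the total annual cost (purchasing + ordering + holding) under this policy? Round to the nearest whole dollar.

$797,674

Ordering: D/Q × S = 32,500/1,455 × $205 = $4,579.04
Holding:  Q/2 × H = 1,455/2 × $18 = $13,095.00
Purchase cost = D·C = 32,500 × 24 = $780,000.00
Total = $4,579.04 + $13,095.00 + $780,000.00 = $797,674.04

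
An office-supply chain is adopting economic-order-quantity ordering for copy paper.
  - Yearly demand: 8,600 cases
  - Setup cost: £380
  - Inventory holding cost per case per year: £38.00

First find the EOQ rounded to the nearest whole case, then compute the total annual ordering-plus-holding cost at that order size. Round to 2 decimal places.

£15,759.70

2DS/H = 2·8,600·380/38 = 172,000.00
EOQ = √172,000.00 ≈ 414.73 → Q = 415 cases
Annual ordering cost = (D/Q)·S = (8,600/415) × 380 = £7,874.70
Annual holding cost  = (Q/2)·H = (415/2) × 38 = £7,885.00
Total = £7,874.70 + £7,885.00 = £15,759.70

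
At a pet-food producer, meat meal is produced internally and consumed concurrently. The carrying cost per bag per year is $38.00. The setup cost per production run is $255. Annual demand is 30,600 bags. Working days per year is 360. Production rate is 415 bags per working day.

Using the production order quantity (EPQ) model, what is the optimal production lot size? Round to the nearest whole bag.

d = 30,600/360 = 85.0000 bags/day;  effective holding cost H(1 − d/p) = 38·(1 − 85.0000/415) = 30.21687
Q* = √(2DS / H_eff) = √(2·30,600·255 / 30.21687) ≈ 718.66

719 bags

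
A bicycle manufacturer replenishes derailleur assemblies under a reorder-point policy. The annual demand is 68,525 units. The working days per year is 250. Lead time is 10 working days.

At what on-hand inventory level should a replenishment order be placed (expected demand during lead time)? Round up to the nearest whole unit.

Daily demand d = 68,525 / 250 = 274.100 units/day
Demand during lead time = 274.100 × 10 = 2,741.00
Reorder point = 2,741.00 → round up

2,741 units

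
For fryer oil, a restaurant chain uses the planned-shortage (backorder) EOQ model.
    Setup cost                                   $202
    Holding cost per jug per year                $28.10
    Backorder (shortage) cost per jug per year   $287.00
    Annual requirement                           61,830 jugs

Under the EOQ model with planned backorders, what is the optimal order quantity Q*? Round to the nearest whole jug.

988 jugs

Q* = √(2DS/H) · √((H + b)/b)
   = √(2 × 61,830 × 202 / 28.1) · √((28.1 + 287) / 287)
   = 942.838 × 1.0478 ≈ 987.92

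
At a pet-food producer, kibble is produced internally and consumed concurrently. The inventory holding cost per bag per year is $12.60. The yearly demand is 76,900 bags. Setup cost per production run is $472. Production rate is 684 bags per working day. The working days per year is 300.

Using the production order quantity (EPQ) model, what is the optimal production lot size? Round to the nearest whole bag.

d = 76,900/300 = 256.3333 bags/day;  effective holding cost H(1 − d/p) = 12.6·(1 − 256.3333/684) = 7.87807
Q* = √(2DS / H_eff) = √(2·76,900·472 / 7.87807) ≈ 3,035.56

3,036 bags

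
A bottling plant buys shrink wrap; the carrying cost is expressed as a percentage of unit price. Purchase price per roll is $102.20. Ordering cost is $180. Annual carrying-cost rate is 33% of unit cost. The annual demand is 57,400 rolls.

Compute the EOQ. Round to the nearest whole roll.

Holding cost per roll per year: H = 33% × $102.2 = $33.7260
EOQ = √(2DS/H) = √(2 × 57,400 × 180 / 33.726)
    = √(612,702.37) ≈ 782.75

783 rolls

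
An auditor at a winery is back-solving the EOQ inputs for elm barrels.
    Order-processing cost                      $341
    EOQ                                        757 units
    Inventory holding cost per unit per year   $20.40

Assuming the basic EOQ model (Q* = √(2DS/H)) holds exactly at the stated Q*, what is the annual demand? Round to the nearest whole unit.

17,141 units per year

EOQ relation: Q² = 2DS/H, so rearrange for the unknown.
D = Q²H / (2S) = 757² × 20.4 / (2 × 341) = 17,141.06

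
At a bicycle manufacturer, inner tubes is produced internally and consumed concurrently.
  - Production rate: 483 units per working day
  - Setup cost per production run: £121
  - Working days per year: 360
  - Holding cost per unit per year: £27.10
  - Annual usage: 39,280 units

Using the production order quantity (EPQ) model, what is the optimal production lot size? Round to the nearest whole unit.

673 units

d = 39,280/360 = 109.1111 units/day;  effective holding cost H(1 − d/p) = 27.1·(1 − 109.1111/483) = 20.97803
Q* = √(2DS / H_eff) = √(2·39,280·121 / 20.97803) ≈ 673.15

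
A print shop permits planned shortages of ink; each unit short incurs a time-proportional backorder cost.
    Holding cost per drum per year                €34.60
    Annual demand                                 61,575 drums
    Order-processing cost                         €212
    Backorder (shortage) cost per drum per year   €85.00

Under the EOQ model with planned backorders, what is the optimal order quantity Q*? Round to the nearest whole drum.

Q* = √(2DS/H) · √((H + b)/b)
   = √(2 × 61,575 × 212 / 34.6) · √((34.6 + 85) / 85)
   = 868.655 × 1.1862 ≈ 1,030.39

1,030 drums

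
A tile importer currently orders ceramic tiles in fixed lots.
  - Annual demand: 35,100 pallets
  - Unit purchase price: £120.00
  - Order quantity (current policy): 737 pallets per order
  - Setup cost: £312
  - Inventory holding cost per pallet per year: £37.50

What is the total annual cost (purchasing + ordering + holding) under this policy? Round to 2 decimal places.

Annual ordering cost = (D/Q)·S = (35,100/737) × 312 = £14,859.16
Annual holding cost  = (Q/2)·H = (737/2) × 37.5 = £13,818.75
Purchase cost = D·C = 35,100 × 120 = £4,212,000.00
Total = £14,859.16 + £13,818.75 + £4,212,000.00 = £4,240,677.91

£4,240,677.91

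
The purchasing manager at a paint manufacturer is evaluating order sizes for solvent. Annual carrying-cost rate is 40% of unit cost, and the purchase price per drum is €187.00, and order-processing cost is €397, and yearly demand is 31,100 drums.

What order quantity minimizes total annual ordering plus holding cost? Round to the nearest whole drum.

575 drums

Holding cost per drum per year: H = 40% × €187 = €74.8000
EOQ = √(2DS/H) = √(2 × 31,100 × 397 / 74.8)
    = √(330,125.67) ≈ 574.57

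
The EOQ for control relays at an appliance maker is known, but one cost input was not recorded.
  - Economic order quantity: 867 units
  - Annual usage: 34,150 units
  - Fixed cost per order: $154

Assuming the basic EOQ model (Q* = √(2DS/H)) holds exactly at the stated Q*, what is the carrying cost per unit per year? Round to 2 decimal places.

Since Q* = (2DS/H)^½, squaring gives Q*²·H = 2DS.
H = 2DS / Q² = 2 × 34,150 × 154 / 867² = 13.9928

$13.99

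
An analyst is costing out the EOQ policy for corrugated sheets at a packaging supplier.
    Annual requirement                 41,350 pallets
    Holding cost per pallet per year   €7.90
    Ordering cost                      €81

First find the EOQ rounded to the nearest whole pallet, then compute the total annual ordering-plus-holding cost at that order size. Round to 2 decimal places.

€7,274.59

EOQ = √(2DS/H) = √(2 × 41,350 × 81 / 7.9)
    = √(847,936.71) ≈ 920.83 → Q = 921 pallets
Orders/yr = 41,350/921 = 44.897; ordering cost = 44.897 × €81 = €3,636.64
Average inventory = 921/2 = 460.5; holding cost = 460.5 × €7.9 = €3,637.95
Total = €3,636.64 + €3,637.95 = €7,274.59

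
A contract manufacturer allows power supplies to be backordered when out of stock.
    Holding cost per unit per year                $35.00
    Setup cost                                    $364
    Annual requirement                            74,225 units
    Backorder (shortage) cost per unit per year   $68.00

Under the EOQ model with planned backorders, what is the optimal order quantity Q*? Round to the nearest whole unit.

1,529 units

Q* = √(2DS/H) · √((H + b)/b)
   = √(2 × 74,225 × 364 / 35) · √((35 + 68) / 68)
   = 1,242.530 × 1.2307 ≈ 1,529.22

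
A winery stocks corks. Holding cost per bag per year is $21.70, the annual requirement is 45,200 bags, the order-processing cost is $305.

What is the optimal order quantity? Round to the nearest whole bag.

1,127 bags

EOQ = √(2DS/H) = √(2 × 45,200 × 305 / 21.7)
    = √(1,270,599.08) ≈ 1,127.21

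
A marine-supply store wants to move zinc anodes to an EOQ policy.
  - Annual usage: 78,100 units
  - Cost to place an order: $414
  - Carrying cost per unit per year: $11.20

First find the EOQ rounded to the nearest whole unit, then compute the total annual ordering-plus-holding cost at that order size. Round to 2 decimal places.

2DS/H = 2·78,100·414/11.2 = 5,773,821.43
EOQ = √5,773,821.43 ≈ 2,402.88 → Q = 2,403 units
Orders/yr = 78,100/2,403 = 32.501; ordering cost = 32.501 × $414 = $13,455.43
Average inventory = 2,403/2 = 1201.5; holding cost = 1201.5 × $11.2 = $13,456.80
Total = $13,455.43 + $13,456.80 = $26,912.23

$26,912.23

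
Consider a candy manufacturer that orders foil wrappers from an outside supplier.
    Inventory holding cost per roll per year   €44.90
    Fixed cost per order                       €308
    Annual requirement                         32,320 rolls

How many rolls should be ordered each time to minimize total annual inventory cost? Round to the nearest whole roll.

666 rolls

EOQ = √(2DS/H) = √(2 × 32,320 × 308 / 44.9)
    = √(443,410.24) ≈ 665.89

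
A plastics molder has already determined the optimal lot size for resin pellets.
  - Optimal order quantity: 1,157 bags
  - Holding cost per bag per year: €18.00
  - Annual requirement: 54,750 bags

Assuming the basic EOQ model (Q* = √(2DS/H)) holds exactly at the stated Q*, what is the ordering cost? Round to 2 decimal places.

€220.05

EOQ relation: Q² = 2DS/H, so rearrange for the unknown.
S = Q²H / (2D) = 1,157² × 18 / (2 × 54,750) = 220.0519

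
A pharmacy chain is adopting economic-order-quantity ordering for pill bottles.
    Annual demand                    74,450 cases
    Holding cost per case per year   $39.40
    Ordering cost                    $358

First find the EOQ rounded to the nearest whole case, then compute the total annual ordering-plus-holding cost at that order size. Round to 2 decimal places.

$45,828.64

Q* = √(2·D·S / H) = √(2·74,450·358 / 39.4) = √1,352,949.2 ≈ 1,163.16 → Q = 1,163 cases
Orders/yr = 74,450/1,163 = 64.015; ordering cost = 64.015 × $358 = $22,917.54
Average inventory = 1,163/2 = 581.5; holding cost = 581.5 × $39.4 = $22,911.10
Total = $22,917.54 + $22,911.10 = $45,828.64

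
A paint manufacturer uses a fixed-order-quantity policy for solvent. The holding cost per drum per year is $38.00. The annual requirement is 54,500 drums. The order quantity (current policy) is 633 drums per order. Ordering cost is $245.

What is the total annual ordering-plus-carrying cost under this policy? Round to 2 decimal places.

Orders/yr = 54,500/633 = 86.098; ordering cost = 86.098 × $245 = $21,094.00
Average inventory = 633/2 = 316.5; holding cost = 316.5 × $38 = $12,027.00
Total = $21,094.00 + $12,027.00 = $33,121.00

$33,121.00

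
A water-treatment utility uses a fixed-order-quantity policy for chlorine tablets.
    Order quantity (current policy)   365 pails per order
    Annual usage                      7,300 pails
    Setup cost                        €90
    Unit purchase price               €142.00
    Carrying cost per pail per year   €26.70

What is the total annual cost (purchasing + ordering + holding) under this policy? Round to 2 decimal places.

Orders/yr = 7,300/365 = 20.000; ordering cost = 20.000 × €90 = €1,800.00
Average inventory = 365/2 = 182.5; holding cost = 182.5 × €26.7 = €4,872.75
Purchase cost = D·C = 7,300 × 142 = €1,036,600.00
Total = €1,800.00 + €4,872.75 + €1,036,600.00 = €1,043,272.75

€1,043,272.75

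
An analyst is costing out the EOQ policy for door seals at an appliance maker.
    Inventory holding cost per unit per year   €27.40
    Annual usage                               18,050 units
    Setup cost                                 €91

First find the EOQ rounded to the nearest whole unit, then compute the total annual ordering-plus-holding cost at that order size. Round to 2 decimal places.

Q* = √(2·D·S / H) = √(2·18,050·91 / 27.4) = √119,894.2 ≈ 346.26 → Q = 346 units
Ordering: D/Q × S = 18,050/346 × €91 = €4,747.25
Holding:  Q/2 × H = 346/2 × €27.4 = €4,740.20
Total = €4,747.25 + €4,740.20 = €9,487.45

€9,487.45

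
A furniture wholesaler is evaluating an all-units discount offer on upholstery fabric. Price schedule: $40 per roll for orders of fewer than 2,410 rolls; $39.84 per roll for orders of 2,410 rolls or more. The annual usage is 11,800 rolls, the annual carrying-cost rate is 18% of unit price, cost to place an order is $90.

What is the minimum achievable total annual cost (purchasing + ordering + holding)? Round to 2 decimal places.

H₁ = 18%×$40 = $7.2000;  H₂ = 18%×$39.84 = $7.1712
EOQ₁ = √(2×11,800×90/7.2000) = 543.14  (< 2,410, feasible at tier 1)
EOQ₂ = √(2×11,800×90/7.1712) = 544.23  (< 2,410 → use Q = 2,410 at tier-2 price)
TC(tier 1 (EOQ₁), Q≈543.1) = $475,910.60
TC(tier 2, Q≈2,410.0) = $479,193.96
Minimum at tier 1 (EOQ₁): $475,910.60

$475,910.60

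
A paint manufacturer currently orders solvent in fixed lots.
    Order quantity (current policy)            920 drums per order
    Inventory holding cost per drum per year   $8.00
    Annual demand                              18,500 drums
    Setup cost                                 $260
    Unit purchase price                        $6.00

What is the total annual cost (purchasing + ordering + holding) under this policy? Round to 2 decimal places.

Annual ordering cost = (D/Q)·S = (18,500/920) × 260 = $5,228.26
Annual holding cost  = (Q/2)·H = (920/2) × 8 = $3,680.00
Purchase cost = D·C = 18,500 × 6 = $111,000.00
Total = $5,228.26 + $3,680.00 + $111,000.00 = $119,908.26

$119,908.26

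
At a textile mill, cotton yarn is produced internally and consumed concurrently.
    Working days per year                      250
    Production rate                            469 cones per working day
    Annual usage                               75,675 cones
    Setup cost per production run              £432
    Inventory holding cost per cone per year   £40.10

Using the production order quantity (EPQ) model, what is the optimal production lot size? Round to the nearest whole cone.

Daily demand d = 75,675/250 = 302.700; p = 469; 1 − d/p = 0.35458
EPQ = √(2DS / (H(1 − d/p)))
    = √(2 × 75,675 × 432 / (40.1 × 0.35458)) ≈ 2,144.38

2,144 cones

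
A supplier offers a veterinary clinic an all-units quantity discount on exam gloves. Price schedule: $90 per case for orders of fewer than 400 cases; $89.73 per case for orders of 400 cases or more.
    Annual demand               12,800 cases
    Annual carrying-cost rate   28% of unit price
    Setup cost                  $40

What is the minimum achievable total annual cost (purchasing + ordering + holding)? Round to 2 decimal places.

H₁ = 28%×$90 = $25.2000;  H₂ = 28%×$89.73 = $25.1244
EOQ₁ = √(2×12,800×40/25.2000) = 201.58  (< 400, feasible at tier 1)
EOQ₂ = √(2×12,800×40/25.1244) = 201.88  (< 400 → use Q = 400 at tier-2 price)
TC(tier 1 (EOQ₁), Q≈201.6) = $1,157,079.84
TC(tier 2, Q≈400.0) = $1,154,848.88
Minimum at tier 2: $1,154,848.88

$1,154,848.88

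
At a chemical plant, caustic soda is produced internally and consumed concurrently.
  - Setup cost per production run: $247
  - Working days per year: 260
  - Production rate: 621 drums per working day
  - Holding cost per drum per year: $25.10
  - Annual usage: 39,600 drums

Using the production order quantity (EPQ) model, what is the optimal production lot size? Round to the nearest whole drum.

d = 39,600/260 = 152.3077 drums/day;  effective holding cost H(1 − d/p) = 25.1·(1 − 152.3077/621) = 18.94392
Q* = √(2DS / H_eff) = √(2·39,600·247 / 18.94392) ≈ 1,016.19

1,016 drums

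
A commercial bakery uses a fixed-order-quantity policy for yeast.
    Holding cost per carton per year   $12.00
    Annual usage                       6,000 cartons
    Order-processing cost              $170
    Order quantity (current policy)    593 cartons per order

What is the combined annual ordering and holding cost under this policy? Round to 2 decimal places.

Ordering: D/Q × S = 6,000/593 × $170 = $1,720.07
Holding:  Q/2 × H = 593/2 × $12 = $3,558.00
Total = $1,720.07 + $3,558.00 = $5,278.07

$5,278.07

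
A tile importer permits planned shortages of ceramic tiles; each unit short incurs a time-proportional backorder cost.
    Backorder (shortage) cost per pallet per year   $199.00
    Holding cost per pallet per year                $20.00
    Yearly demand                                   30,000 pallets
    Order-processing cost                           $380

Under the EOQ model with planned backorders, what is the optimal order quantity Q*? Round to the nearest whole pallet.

Basic EOQ = √(2·30,000·380/20) = 1,067.708
Backorder adjustment √((H+b)/b) = √((20+199)/199) = 1.0490
Q* = 1,067.708 × 1.0490 ≈ 1,120.08

1,120 pallets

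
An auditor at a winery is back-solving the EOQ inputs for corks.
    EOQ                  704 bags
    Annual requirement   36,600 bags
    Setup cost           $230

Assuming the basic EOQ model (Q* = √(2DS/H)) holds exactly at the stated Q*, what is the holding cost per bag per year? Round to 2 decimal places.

From Q* = √(2DS/H) ⇒ Q*² = 2DS/H.
H = 2DS / Q² = 2 × 36,600 × 230 / 704² = 33.9698

$33.97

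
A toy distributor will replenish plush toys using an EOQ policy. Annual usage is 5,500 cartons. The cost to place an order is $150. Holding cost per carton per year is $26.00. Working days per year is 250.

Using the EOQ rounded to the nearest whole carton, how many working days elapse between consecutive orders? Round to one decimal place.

EOQ = √(2DS/H) = √(2 × 5,500 × 150 / 26)
    = √(63,461.54) ≈ 251.92 → Q = 252 cartons
Days between orders = 250 / (D/Q) = 250 / 21.825 ≈ 11.455

11.5 days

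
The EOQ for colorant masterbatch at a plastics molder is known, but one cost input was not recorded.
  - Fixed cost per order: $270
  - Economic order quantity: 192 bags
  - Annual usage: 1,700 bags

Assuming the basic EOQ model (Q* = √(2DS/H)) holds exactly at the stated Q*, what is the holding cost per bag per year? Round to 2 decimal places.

$24.90

EOQ relation: Q² = 2DS/H, so rearrange for the unknown.
H = 2DS / Q² = 2 × 1,700 × 270 / 192² = 24.9023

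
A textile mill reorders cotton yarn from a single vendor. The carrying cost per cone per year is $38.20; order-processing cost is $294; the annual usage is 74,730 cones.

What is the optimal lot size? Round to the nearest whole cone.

EOQ = √(2DS/H) = √(2 × 74,730 × 294 / 38.2)
    = √(1,150,294.24) ≈ 1,072.52

1,073 cones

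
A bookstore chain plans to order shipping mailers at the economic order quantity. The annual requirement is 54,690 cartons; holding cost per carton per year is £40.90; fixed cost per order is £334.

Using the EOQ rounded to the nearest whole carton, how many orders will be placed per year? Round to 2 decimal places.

57.87 orders per year

2DS/H = 2·54,690·334/40.9 = 893,225.43
EOQ = √893,225.43 ≈ 945.11 → Q = 945
Orders per year = D/Q = 54,690 / 945 = 57.873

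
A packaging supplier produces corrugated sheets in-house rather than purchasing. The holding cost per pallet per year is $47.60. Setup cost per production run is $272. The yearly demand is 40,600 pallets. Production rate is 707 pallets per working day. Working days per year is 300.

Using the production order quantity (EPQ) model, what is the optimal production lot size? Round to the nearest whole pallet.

758 pallets

Daily demand d = 40,600/300 = 135.333; p = 707; 1 − d/p = 0.80858
EPQ = √(2DS / (H(1 − d/p)))
    = √(2 × 40,600 × 272 / (47.6 × 0.80858)) ≈ 757.53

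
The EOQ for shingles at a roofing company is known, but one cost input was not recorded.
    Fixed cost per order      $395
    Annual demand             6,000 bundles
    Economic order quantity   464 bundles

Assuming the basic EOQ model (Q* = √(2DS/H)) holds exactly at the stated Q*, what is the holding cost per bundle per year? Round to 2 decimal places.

$22.02

From Q* = √(2DS/H) ⇒ Q*² = 2DS/H.
H = 2DS / Q² = 2 × 6,000 × 395 / 464² = 22.0162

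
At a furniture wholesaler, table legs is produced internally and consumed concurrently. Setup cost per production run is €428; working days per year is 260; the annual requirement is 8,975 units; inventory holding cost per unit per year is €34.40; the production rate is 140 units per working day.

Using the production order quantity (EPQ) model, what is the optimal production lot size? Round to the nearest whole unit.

d = 8,975/260 = 34.5192 units/day;  effective holding cost H(1 − d/p) = 34.4·(1 − 34.5192/140) = 25.91813
Q* = √(2DS / H_eff) = √(2·8,975·428 / 25.91813) ≈ 544.44

544 units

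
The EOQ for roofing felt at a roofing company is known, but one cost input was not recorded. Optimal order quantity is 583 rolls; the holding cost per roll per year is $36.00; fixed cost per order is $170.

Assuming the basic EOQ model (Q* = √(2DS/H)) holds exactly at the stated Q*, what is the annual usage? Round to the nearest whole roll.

35,988 rolls per year

EOQ relation: Q² = 2DS/H, so rearrange for the unknown.
D = Q²H / (2S) = 583² × 36 / (2 × 170) = 35,988.25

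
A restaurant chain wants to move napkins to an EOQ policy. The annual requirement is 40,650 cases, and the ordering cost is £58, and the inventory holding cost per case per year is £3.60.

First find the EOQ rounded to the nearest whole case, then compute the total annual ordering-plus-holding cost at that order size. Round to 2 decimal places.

£4,120.13

EOQ = √(2DS/H) = √(2 × 40,650 × 58 / 3.6)
    = √(1,309,833.33) ≈ 1,144.48 → Q = 1,144 cases
Annual ordering cost = (D/Q)·S = (40,650/1,144) × 58 = £2,060.93
Annual holding cost  = (Q/2)·H = (1,144/2) × 3.6 = £2,059.20
Total = £2,060.93 + £2,059.20 = £4,120.13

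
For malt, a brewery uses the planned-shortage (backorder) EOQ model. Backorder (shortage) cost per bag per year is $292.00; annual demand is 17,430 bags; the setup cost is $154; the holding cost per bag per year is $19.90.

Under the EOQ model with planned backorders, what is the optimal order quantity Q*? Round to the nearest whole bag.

Basic EOQ = √(2·17,430·154/19.9) = 519.395
Backorder adjustment √((H+b)/b) = √((19.9+292)/292) = 1.0335
Q* = 519.395 × 1.0335 ≈ 536.80

537 bags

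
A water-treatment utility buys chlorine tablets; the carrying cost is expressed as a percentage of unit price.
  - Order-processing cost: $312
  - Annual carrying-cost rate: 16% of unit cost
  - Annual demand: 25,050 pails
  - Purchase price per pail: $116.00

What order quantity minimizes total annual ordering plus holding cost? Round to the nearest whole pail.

Holding cost per pail per year: H = 16% × $116 = $18.5600
Q* = √(2·D·S / H) = √(2·25,050·312 / 18.56) = √842,198.3 ≈ 917.71

918 pails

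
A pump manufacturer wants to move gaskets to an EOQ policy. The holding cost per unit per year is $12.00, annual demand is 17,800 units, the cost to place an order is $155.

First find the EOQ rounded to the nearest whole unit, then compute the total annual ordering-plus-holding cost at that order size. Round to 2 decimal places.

Optimal lot size Q* = (2 × 17,800 × $155 / $12)^½ ≈ 678.11 → Q = 678 units
Orders/yr = 17,800/678 = 26.254; ordering cost = 26.254 × $155 = $4,069.32
Average inventory = 678/2 = 339; holding cost = 339 × $12 = $4,068.00
Total = $4,069.32 + $4,068.00 = $8,137.32

$8,137.32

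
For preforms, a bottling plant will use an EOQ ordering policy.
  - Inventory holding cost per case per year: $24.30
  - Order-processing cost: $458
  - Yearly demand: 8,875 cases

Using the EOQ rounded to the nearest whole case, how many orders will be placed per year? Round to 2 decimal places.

Optimal lot size Q* = (2 × 8,875 × $458 / $24.3)^½ ≈ 578.40 → Q = 578
Orders per year = D/Q = 8,875 / 578 = 15.355

15.35 orders per year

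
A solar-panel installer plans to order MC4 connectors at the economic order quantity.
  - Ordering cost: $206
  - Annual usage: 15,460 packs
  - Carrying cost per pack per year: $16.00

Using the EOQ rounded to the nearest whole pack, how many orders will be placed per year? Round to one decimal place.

24.5 orders per year

Q* = √(2·D·S / H) = √(2·15,460·206 / 16) = √398,095.0 ≈ 630.95 → Q = 631
Orders per year = D/Q = 15,460 / 631 = 24.501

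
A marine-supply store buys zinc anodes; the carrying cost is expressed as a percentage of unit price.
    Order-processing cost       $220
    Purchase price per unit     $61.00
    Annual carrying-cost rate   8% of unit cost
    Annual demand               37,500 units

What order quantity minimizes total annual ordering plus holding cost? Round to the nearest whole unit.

1,839 units

Holding cost per unit per year: H = 8% × $61 = $4.8800
EOQ = √(2DS/H) = √(2 × 37,500 × 220 / 4.88)
    = √(3,381,147.54) ≈ 1,838.79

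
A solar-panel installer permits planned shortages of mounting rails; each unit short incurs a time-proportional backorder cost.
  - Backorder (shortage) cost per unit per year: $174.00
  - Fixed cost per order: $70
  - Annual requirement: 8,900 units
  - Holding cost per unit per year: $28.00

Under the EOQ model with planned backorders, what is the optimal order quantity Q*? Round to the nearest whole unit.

227 units

Q* = √(2DS/H) · √((H + b)/b)
   = √(2 × 8,900 × 70 / 28) · √((28 + 174) / 174)
   = 210.950 × 1.0775 ≈ 227.29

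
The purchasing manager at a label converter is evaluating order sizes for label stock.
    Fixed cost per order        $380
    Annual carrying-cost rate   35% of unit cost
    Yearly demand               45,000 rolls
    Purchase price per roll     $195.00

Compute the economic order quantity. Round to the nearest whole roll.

708 rolls

Holding cost per roll per year: H = 35% × $195 = $68.2500
2DS/H = 2·45,000·380/68.25 = 501,098.90
EOQ = √501,098.90 ≈ 707.88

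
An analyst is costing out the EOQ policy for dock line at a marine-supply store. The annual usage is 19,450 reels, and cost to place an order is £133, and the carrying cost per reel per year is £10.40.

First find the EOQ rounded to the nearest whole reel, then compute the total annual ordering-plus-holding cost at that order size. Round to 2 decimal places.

Optimal lot size Q* = (2 × 19,450 × £133 / £10.4)^½ ≈ 705.32 → Q = 705 reels
Orders/yr = 19,450/705 = 27.589; ordering cost = 27.589 × £133 = £3,669.29
Average inventory = 705/2 = 352.5; holding cost = 352.5 × £10.4 = £3,666.00
Total = £3,669.29 + £3,666.00 = £7,335.29

£7,335.29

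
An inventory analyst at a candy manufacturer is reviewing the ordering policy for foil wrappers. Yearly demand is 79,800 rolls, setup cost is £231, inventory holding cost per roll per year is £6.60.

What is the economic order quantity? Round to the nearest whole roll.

Q* = √(2·D·S / H) = √(2·79,800·231 / 6.6) = √5,586,000.0 ≈ 2,363.47

2,363 rolls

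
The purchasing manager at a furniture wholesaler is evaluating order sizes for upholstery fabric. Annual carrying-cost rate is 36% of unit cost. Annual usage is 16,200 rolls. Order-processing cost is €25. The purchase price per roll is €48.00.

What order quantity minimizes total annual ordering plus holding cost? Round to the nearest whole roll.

217 rolls

Carrying cost H = €48 × 36% = €17.2800/roll/yr
2DS/H = 2·16,200·25/17.28 = 46,875.00
EOQ = √46,875.00 ≈ 216.51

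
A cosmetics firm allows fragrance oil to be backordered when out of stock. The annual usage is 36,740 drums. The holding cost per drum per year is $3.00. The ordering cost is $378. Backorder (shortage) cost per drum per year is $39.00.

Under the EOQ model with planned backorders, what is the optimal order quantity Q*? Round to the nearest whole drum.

Basic EOQ = √(2·36,740·378/3) = 3,042.775
Backorder adjustment √((H+b)/b) = √((3+39)/39) = 1.0377
Q* = 3,042.775 × 1.0377 ≈ 3,157.64

3,158 drums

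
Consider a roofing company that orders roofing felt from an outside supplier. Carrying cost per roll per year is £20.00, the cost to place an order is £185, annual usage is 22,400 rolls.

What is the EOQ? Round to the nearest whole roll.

644 rolls

2DS/H = 2·22,400·185/20 = 414,400.00
EOQ = √414,400.00 ≈ 643.74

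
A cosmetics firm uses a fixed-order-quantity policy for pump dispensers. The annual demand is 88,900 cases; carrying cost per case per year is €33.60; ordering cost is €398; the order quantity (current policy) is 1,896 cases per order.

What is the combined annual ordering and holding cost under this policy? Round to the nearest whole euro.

€50,514

Annual ordering cost = (D/Q)·S = (88,900/1,896) × 398 = €18,661.50
Annual holding cost  = (Q/2)·H = (1,896/2) × 33.6 = €31,852.80
Total = €18,661.50 + €31,852.80 = €50,514.30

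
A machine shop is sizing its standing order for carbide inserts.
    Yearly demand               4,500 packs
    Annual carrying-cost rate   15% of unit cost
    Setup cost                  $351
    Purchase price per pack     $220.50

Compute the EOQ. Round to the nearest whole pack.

309 packs

Carrying cost H = $220.5 × 15% = $33.0750/pack/yr
Q* = √(2·D·S / H) = √(2·4,500·351 / 33.075) = √95,510.2 ≈ 309.05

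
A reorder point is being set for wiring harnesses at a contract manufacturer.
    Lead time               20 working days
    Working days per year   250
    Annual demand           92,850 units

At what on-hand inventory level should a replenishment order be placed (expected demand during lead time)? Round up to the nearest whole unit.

Daily demand d = 92,850 / 250 = 371.400 units/day
Demand during lead time = 371.400 × 20 = 7,428.00
Reorder point = 7,428.00 → round up

7,428 units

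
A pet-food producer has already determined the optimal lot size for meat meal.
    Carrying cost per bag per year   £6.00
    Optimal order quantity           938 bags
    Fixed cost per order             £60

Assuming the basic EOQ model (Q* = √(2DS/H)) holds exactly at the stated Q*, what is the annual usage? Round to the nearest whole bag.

From Q* = √(2DS/H) ⇒ Q*² = 2DS/H.
D = Q²H / (2S) = 938² × 6 / (2 × 60) = 43,992.20

43,992 bags per year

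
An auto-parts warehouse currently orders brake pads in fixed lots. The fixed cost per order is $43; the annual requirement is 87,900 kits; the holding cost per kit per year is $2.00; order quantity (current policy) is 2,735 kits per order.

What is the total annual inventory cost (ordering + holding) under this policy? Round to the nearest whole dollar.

$4,117

Ordering: D/Q × S = 87,900/2,735 × $43 = $1,381.97
Holding:  Q/2 × H = 2,735/2 × $2 = $2,735.00
Total = $1,381.97 + $2,735.00 = $4,116.97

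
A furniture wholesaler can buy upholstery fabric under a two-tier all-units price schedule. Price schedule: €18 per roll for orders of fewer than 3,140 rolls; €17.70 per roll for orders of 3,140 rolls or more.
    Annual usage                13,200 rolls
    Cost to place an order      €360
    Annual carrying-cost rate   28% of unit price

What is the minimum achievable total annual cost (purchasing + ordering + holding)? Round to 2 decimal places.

H₁ = 28%×€18 = €5.0400;  H₂ = 28%×€17.70 = €4.9560
EOQ₁ = √(2×13,200×360/5.0400) = 1,373.21  (< 3,140, feasible at tier 1)
EOQ₂ = √(2×13,200×360/4.9560) = 1,384.80  (< 3,140 → use Q = 3,140 at tier-2 price)
TC(tier 1 (EOQ₁), Q≈1,373.2) = €244,520.99
TC(tier 2, Q≈3,140.0) = €242,934.30
Minimum at tier 2: €242,934.30

€242,934.30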